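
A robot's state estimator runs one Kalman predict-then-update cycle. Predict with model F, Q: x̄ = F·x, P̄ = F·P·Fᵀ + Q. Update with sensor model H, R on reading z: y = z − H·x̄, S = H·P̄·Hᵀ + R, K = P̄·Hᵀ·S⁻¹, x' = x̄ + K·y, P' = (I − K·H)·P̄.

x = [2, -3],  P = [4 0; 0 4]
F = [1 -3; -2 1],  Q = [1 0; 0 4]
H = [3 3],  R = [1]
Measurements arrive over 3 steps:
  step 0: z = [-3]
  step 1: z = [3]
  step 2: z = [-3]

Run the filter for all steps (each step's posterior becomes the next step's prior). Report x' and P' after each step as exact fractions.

step 0: x̄ = F·x = [11, -7]
step 0: P̄ = F·P·Fᵀ + Q = [41 -20; -20 24]
step 0: y = z − H·x̄ = [-15]
step 0: S = H·P̄·Hᵀ + R = [226]
step 0: K = P̄·Hᵀ·S⁻¹ = [63/226; 6/113]
step 0: x' = x̄ + K·y = [1541/226, -881/113]
step 0: P' = (I − K·H)·P̄ = [5297/226 -2638/113; -2638/113 2640/113]
step 1: x̄ = F·x = [6827/226, -2422/113]
step 1: P̄ = F·P·Fᵀ + Q = [84699/226 -31683/113; -31683/113 24238/113]
step 1: y = z − H·x̄ = [-5271/226]
step 1: S = H·P̄·Hᵀ + R = [58213/226]
step 1: K = P̄·Hᵀ·S⁻¹ = [63999/58213; -44670/58213]
step 1: x' = x̄ + K·y = [265847/58213, -205877/58213]
step 1: P' = (I − K·H)·P̄ = [3693411/58213 -3672078/58213; -3672078/58213 3657188/58213]
step 2: x̄ = F·x = [883478/58213, -737571/58213]
step 2: P̄ = F·P·Fᵀ + Q = [58698784/58213 -44062932/58213; -44062932/58213 33351996/58213]
step 2: y = z − H·x̄ = [-612360/58213]
step 2: S = H·P̄·Hᵀ + R = [35382457/58213]
step 2: K = P̄·Hᵀ·S⁻¹ = [3991596/3216587; -32132808/35382457]
step 2: x' = x̄ + K·y = [6828202/3216587, -110288559/35382457]
step 2: P' = (I − K·H)·P̄ = [21158224/292417 -231409932/3216587; -231409932/3216587 2534798316/35382457]

step 0: x' = [1541/226, -881/113], P' = [5297/226 -2638/113; -2638/113 2640/113]
step 1: x' = [265847/58213, -205877/58213], P' = [3693411/58213 -3672078/58213; -3672078/58213 3657188/58213]
step 2: x' = [6828202/3216587, -110288559/35382457], P' = [21158224/292417 -231409932/3216587; -231409932/3216587 2534798316/35382457]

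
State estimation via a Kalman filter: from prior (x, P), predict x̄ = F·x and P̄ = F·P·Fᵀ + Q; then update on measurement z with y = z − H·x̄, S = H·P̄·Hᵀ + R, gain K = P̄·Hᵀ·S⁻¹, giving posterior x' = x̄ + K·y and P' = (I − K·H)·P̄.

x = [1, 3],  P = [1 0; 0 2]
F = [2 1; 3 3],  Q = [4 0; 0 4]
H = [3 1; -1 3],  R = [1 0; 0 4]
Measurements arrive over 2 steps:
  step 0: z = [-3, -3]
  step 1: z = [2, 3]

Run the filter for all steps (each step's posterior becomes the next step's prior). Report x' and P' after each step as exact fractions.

step 0: x' = [-10919/17593, -78/73], P' = [2198/17593 -6/73; -6/73 26/73]
step 1: x' = [1845604/5744073, 8030951/9573455], P' = [714556/5744073 -155016/1914691; -155016/1914691 3318784/9573455]

step 0: x̄ = F·x = [5, 12]
step 0: P̄ = F·P·Fᵀ + Q = [10 12; 12 31]
step 0: y = z − H·x̄ = [-30, -34]
step 0: S = H·P̄·Hᵀ + R = [194 159; 159 221]
step 0: K = P̄·Hᵀ·S⁻¹ = [5148/17593 -1634/17593; 8/73 21/73]
step 0: x' = x̄ + K·y = [-10919/17593, -78/73]
step 0: P' = (I − K·H)·P̄ = [2198/17593 -6/73; -6/73 26/73]
step 1: x̄ = F·x = [-40636/17593, -89151/17593]
step 1: P̄ = F·P·Fᵀ + Q = [79646/17593 18972/17593; 18972/17593 120520/17593]
step 1: y = z − H·x̄ = [246245/17593, 279596/17593]
step 1: S = H·P̄·Hᵀ + R = [968759/17593 274398/17593; 274398/17593 1120866/17593]
step 1: K = P̄·Hᵀ·S⁻¹ = [559540/1914691 -527425/5744073; 993544/9573455 2682858/9573455]
step 1: x' = x̄ + K·y = [1845604/5744073, 8030951/9573455]
step 1: P' = (I − K·H)·P̄ = [714556/5744073 -155016/1914691; -155016/1914691 3318784/9573455]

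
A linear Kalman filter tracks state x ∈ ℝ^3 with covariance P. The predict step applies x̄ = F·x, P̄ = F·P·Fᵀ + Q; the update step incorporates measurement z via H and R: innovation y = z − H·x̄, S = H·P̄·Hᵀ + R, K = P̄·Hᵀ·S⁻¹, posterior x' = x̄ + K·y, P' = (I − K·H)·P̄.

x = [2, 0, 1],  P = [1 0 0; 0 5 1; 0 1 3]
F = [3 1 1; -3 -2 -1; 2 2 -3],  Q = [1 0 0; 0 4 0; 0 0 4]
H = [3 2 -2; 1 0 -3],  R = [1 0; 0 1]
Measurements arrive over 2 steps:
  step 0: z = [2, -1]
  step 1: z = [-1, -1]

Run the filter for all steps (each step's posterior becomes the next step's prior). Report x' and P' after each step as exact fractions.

step 0: x' = [43921/6370, -42883/6370, 33399/12740], P' = [62523/3185 -73194/3185 41507/6370; -73194/3185 86782/3185 -47921/6370; 41507/6370 -47921/6370 28943/12740]
step 1: x' = [1026878218/322385021, -1253496463/322385021, 445913302/322385021], P' = [1455217017/322385021 -1662652777/322385021 480001559/322385021; -1662652777/322385021 2007357270/322385021 -515900534/322385021; 480001559/322385021 -515900534/322385021 192630755/322385021]

step 0: x̄ = F·x = [7, -7, 1]
step 0: P̄ = F·P·Fᵀ + Q = [20 -25 6; -25 40 -13; 6 -13 43]
step 0: y = z − H·x̄ = [-3, -5]
step 0: S = H·P̄·Hᵀ + R = [245 280; 280 372]
step 0: K = P̄·Hᵀ·S⁻¹ = [-326/3185 15/182; 1903/3185 -75/182; -132/3185 -109/364]
step 0: x' = x̄ + K·y = [43921/6370, -42883/6370, 33399/12740]
step 0: P' = (I − K·H)·P̄ = [62523/3185 -73194/3185 41507/6370; -73194/3185 86782/3185 -47921/6370; 41507/6370 -47921/6370 28943/12740]
step 1: x̄ = F·x = [16243/980, -125393/12740, -19209/2548]
step 1: P̄ = F·P·Fᵀ + Q = [91491/980 -42277/980 -11069/196; -42277/980 320647/12740 64651/2548; -11069/196 64651/2548 102411/2548]
step 1: y = z − H·x̄ = [-587521/12740, -256017/6370]
step 1: S = H·P̄·Hᵀ + R = [13500563/12740 5758041/6370; 5758041/6370 2531882/3185]
step 1: K = P̄·Hᵀ·S⁻¹ = [80342379/322385021 15212340/322385021; 58557277/322385021 -114951175/322385021; 22942099/322385021 -97890706/322385021]
step 1: x' = x̄ + K·y = [1026878218/322385021, -1253496463/322385021, 445913302/322385021]
step 1: P' = (I − K·H)·P̄ = [1455217017/322385021 -1662652777/322385021 480001559/322385021; -1662652777/322385021 2007357270/322385021 -515900534/322385021; 480001559/322385021 -515900534/322385021 192630755/322385021]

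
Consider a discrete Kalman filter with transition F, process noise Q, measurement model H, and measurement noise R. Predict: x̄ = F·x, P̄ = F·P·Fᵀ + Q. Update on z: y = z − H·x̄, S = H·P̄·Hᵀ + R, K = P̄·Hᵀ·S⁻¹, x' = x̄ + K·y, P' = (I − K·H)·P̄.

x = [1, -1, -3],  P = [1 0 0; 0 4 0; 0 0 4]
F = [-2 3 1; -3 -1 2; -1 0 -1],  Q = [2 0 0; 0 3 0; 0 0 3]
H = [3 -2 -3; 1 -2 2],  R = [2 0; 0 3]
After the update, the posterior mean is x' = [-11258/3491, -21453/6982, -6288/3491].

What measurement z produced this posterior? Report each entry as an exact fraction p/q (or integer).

x̄ = F·x = [-8, -8, 2]
P̄ = F·P·Fᵀ + Q = [46 2 -2; 2 32 -5; -2 -5 8]
S = H·P̄·Hᵀ + R = [568 186; 186 233]
K = P̄·Hᵀ·S⁻¹ = [6388/24437 -1114/24437; 3373/97748 -16449/48874; -2281/24437 4338/24437]
x' − x̄ = [16670/3491, 34403/6982, -13270/3491] = K·y
y = (KᵀK)⁻¹·Kᵀ·(x' − x̄) = [16, -13]
z = y + H·x̄ = [16, -13] + [-14, 12] = [2, -1]

z = [2, -1]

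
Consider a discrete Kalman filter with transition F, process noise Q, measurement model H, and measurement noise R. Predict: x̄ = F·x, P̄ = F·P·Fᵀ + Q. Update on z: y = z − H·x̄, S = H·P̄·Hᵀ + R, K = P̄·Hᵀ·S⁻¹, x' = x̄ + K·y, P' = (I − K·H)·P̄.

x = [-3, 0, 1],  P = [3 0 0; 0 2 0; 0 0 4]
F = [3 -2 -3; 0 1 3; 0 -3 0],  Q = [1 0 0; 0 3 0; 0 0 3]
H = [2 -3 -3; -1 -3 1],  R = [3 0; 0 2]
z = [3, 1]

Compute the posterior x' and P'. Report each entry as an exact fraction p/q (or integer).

x̄ = F·x = [-12, 3, 0]
P̄ = F·P·Fᵀ + Q = [72 -40 12; -40 41 -6; 12 -6 21]
y = z − H·x̄ = [36, -2]
S = H·P̄·Hᵀ + R = [1077 306; 306 236]
K = P̄·Hᵀ·S⁻¹ = [1477/6689 -429/13378; -8213/80268 -13081/53512; -2203/26756 11835/53512]
x' = x̄ + K·y = [-26667/6689, -5207/26756, -91143/26756]
P' = (I − K·H)·P̄ = [157722/6689 -26811/13378 234153/13378; -26811/13378 50539/160536 -82867/53512; 234153/13378 -82867/53512 711681/53512]

x' = [-26667/6689, -5207/26756, -91143/26756]
P' = [157722/6689 -26811/13378 234153/13378; -26811/13378 50539/160536 -82867/53512; 234153/13378 -82867/53512 711681/53512]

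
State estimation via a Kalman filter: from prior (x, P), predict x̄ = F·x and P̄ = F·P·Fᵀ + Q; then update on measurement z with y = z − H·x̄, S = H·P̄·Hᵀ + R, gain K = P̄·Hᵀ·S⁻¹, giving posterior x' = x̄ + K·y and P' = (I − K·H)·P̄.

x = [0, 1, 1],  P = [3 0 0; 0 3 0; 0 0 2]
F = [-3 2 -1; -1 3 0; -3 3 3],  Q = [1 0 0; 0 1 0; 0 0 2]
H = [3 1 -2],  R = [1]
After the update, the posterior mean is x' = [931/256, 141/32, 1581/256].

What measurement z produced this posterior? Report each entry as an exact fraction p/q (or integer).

x̄ = F·x = [1, 3, 6]
P̄ = F·P·Fᵀ + Q = [42 27 39; 27 31 36; 39 36 74]
S = H·P̄·Hᵀ + R = [256]
K = P̄·Hᵀ·S⁻¹ = [75/256; 5/32; 5/256]
x' − x̄ = [675/256, 45/32, 45/256] = K·y
y = (KᵀK)⁻¹·Kᵀ·(x' − x̄) = [9]
z = y + H·x̄ = [9] + [-6] = [3]

z = [3]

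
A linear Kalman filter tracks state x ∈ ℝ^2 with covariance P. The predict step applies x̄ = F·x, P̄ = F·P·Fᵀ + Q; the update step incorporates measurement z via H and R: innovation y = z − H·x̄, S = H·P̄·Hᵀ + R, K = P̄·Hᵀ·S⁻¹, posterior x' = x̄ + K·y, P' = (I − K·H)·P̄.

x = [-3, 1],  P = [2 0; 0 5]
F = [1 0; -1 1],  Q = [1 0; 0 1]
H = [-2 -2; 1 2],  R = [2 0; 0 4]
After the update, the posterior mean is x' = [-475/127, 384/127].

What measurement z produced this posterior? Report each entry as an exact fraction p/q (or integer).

z = [2, 3]

x̄ = F·x = [-3, 4]
P̄ = F·P·Fᵀ + Q = [3 -2; -2 8]
S = H·P̄·Hᵀ + R = [30 -26; -26 31]
K = P̄·Hᵀ·S⁻¹ = [-44/127 -41/127; -4/127 54/127]
x' − x̄ = [-94/127, -124/127] = K·y
y = (KᵀK)⁻¹·Kᵀ·(x' − x̄) = [4, -2]
z = y + H·x̄ = [4, -2] + [-2, 5] = [2, 3]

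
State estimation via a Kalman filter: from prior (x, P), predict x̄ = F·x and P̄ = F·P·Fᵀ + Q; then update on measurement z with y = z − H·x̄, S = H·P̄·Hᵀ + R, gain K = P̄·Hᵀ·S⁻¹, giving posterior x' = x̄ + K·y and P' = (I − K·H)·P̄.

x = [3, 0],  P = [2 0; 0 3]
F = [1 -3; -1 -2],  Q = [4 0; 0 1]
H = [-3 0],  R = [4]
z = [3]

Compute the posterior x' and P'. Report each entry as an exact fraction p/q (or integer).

x' = [-285/301, -1479/301]
P' = [132/301 64/301; 64/301 2211/301]

x̄ = F·x = [3, -3]
P̄ = F·P·Fᵀ + Q = [33 16; 16 15]
y = z − H·x̄ = [12]
S = H·P̄·Hᵀ + R = [301]
K = P̄·Hᵀ·S⁻¹ = [-99/301; -48/301]
x' = x̄ + K·y = [-285/301, -1479/301]
P' = (I − K·H)·P̄ = [132/301 64/301; 64/301 2211/301]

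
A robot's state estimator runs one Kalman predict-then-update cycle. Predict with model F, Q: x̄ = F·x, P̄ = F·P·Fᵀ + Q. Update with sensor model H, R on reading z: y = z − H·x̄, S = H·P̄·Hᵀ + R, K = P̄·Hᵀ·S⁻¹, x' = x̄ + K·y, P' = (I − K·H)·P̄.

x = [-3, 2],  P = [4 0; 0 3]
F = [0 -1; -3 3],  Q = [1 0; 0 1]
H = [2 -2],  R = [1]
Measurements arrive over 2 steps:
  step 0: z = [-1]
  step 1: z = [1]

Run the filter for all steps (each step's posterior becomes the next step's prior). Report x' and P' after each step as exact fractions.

step 0: x̄ = F·x = [-2, 15]
step 0: P̄ = F·P·Fᵀ + Q = [4 -9; -9 64]
step 0: y = z − H·x̄ = [33]
step 0: S = H·P̄·Hᵀ + R = [345]
step 0: K = P̄·Hᵀ·S⁻¹ = [26/345; -146/345]
step 0: x' = x̄ + K·y = [56/115, 119/115]
step 0: P' = (I − K·H)·P̄ = [704/345 691/345; 691/345 764/345]
step 1: x̄ = F·x = [-119/115, 189/115]
step 1: P̄ = F·P·Fᵀ + Q = [1109/345 -73/115; -73/115 373/115]
step 1: y = z − H·x̄ = [731/115]
step 1: S = H·P̄·Hᵀ + R = [11009/345]
step 1: K = P̄·Hᵀ·S⁻¹ = [2656/11009; -2676/11009]
step 1: x' = x̄ + K·y = [5491/11009, 1083/11009]
step 1: P' = (I − K·H)·P̄ = [14941/11009 13613/11009; 13613/11009 14951/11009]

step 0: x' = [56/115, 119/115], P' = [704/345 691/345; 691/345 764/345]
step 1: x' = [5491/11009, 1083/11009], P' = [14941/11009 13613/11009; 13613/11009 14951/11009]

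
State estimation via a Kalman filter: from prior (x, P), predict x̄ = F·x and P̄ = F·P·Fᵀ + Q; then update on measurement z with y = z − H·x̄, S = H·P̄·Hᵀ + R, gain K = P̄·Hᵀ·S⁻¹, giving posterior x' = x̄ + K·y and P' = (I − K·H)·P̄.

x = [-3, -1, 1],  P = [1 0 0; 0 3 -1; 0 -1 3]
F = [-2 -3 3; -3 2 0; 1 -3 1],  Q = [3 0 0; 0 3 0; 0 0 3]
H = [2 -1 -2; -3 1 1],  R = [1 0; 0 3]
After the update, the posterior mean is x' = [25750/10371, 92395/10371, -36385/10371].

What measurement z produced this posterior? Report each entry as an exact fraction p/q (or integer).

z = [3, -2]

x̄ = F·x = [12, 7, 1]
P̄ = F·P·Fᵀ + Q = [79 -18 46; -18 24 -23; 46 -23 40]
S = H·P̄·Hᵀ + R = [113 -231; -231 564]
K = P̄·Hᵀ·S⁻¹ = [-301/3457 -4213/10371; 1603/3457 2981/10371; -2737/3457 -5588/10371]
x' − x̄ = [-98702/10371, 19798/10371, -46756/10371] = K·y
y = (KᵀK)⁻¹·Kᵀ·(x' − x̄) = [-12, 26]
z = y + H·x̄ = [-12, 26] + [15, -28] = [3, -2]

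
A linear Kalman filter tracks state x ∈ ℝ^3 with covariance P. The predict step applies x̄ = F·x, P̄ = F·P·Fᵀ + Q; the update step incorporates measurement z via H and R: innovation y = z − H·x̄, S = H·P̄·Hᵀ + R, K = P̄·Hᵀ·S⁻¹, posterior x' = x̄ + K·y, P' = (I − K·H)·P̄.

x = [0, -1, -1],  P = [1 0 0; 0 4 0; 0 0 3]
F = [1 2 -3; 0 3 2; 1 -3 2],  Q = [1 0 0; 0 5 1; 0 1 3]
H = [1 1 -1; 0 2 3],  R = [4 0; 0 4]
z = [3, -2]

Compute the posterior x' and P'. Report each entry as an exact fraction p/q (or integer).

x' = [72231/43048, 10731/43048, -18907/21524]
P' = [278325/43048 -152743/43048 45679/21524; -152743/43048 150349/43048 -41461/21524; 45679/21524 -41461/21524 15653/10762]

x̄ = F·x = [1, -5, 1]
P̄ = F·P·Fᵀ + Q = [45 6 -41; 6 53 -23; -41 -23 52]
y = z − H·x̄ = [8, 5]
S = H·P̄·Hᵀ + R = [294 -184; -184 408]
K = P̄·Hᵀ·S⁻¹ = [2139/10762 -7853/43048; 5033/10762 12983/43048; -1693/5381 2749/21524]
x' = x̄ + K·y = [72231/43048, 10731/43048, -18907/21524]
P' = (I − K·H)·P̄ = [278325/43048 -152743/43048 45679/21524; -152743/43048 150349/43048 -41461/21524; 45679/21524 -41461/21524 15653/10762]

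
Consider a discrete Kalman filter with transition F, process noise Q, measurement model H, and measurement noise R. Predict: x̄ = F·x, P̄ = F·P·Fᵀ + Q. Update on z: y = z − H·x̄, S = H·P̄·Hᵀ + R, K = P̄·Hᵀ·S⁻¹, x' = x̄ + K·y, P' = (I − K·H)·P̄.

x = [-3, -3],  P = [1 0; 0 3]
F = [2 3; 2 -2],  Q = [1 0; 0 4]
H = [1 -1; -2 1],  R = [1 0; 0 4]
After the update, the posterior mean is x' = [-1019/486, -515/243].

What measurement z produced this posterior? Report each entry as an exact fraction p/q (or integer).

z = [-1, -1]

x̄ = F·x = [-15, 0]
P̄ = F·P·Fᵀ + Q = [32 -14; -14 20]
S = H·P̄·Hᵀ + R = [81 -126; -126 208]
K = P̄·Hᵀ·S⁻¹ = [-65/243 -29/54; -256/243 -11/27]
x' − x̄ = [6271/486, -515/243] = K·y
y = (KᵀK)⁻¹·Kᵀ·(x' − x̄) = [14, -31]
z = y + H·x̄ = [14, -31] + [-15, 30] = [-1, -1]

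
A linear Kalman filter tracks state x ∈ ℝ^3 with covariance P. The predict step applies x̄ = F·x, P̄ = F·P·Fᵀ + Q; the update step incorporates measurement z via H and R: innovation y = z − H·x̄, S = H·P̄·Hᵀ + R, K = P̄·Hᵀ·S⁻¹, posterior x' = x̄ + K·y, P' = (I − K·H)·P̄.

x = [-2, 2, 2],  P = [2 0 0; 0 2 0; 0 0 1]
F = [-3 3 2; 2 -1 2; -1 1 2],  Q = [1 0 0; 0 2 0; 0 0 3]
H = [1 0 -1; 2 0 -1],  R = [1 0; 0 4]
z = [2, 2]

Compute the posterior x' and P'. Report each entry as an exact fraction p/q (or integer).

x̄ = F·x = [16, -2, 8]
P̄ = F·P·Fᵀ + Q = [41 -14 16; -14 16 -2; 16 -2 11]
y = z − H·x̄ = [-6, -22]
S = H·P̄·Hᵀ + R = [21 45; 45 115]
K = P̄·Hᵀ·S⁻¹ = [-19/78 87/130; -7/13 -1/65; -37/39 36/65]
x' = x̄ + K·y = [178/65, 102/65, 98/65]
P' = (I − K·H)·P̄ = [1139/390 31/65 617/195; 31/65 594/65 66/65; 617/195 66/65 802/195]

x' = [178/65, 102/65, 98/65]
P' = [1139/390 31/65 617/195; 31/65 594/65 66/65; 617/195 66/65 802/195]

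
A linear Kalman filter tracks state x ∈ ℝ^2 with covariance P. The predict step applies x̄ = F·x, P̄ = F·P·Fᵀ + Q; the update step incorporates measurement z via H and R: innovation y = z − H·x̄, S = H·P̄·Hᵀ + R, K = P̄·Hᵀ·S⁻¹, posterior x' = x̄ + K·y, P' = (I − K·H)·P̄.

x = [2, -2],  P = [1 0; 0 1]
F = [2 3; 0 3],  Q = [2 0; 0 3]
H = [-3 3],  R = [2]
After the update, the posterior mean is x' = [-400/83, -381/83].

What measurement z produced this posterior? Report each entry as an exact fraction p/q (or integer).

x̄ = F·x = [-2, -6]
P̄ = F·P·Fᵀ + Q = [15 9; 9 12]
S = H·P̄·Hᵀ + R = [83]
K = P̄·Hᵀ·S⁻¹ = [-18/83; 9/83]
x' − x̄ = [-234/83, 117/83] = K·y
y = (KᵀK)⁻¹·Kᵀ·(x' − x̄) = [13]
z = y + H·x̄ = [13] + [-12] = [1]

z = [1]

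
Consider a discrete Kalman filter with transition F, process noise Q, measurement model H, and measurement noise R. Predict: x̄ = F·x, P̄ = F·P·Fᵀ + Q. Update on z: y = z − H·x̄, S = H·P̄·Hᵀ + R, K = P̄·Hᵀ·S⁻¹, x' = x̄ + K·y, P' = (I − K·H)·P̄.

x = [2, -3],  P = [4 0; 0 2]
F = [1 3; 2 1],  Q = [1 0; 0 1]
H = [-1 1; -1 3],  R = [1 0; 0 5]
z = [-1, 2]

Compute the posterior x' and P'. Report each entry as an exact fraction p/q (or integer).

x̄ = F·x = [-7, 1]
P̄ = F·P·Fᵀ + Q = [23 14; 14 19]
y = z − H·x̄ = [-9, -8]
S = H·P̄·Hᵀ + R = [15 24; 24 115]
K = P̄·Hᵀ·S⁻¹ = [-497/383 167/383; -457/1149 175/383]
x' = x̄ + K·y = [456/383, 354/383]
P' = (I − K·H)·P̄ = [1163/383 666/383; 666/383 1541/1149]

x' = [456/383, 354/383]
P' = [1163/383 666/383; 666/383 1541/1149]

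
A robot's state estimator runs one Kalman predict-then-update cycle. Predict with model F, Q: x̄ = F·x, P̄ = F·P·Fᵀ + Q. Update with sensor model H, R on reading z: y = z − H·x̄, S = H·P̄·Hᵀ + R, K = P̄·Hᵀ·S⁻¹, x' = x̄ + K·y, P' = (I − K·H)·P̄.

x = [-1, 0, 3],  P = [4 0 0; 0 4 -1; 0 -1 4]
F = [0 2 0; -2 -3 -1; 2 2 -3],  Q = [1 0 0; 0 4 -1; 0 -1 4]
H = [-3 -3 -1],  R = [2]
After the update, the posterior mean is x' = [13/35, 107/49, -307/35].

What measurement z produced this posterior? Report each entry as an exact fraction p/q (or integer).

x̄ = F·x = [0, -1, -11]
P̄ = F·P·Fᵀ + Q = [17 -22 22; -22 54 -36; 22 -36 84]
S = H·P̄·Hᵀ + R = [245]
K = P̄·Hᵀ·S⁻¹ = [-1/35; -12/49; -6/35]
x' − x̄ = [13/35, 156/49, 78/35] = K·y
y = (KᵀK)⁻¹·Kᵀ·(x' − x̄) = [-13]
z = y + H·x̄ = [-13] + [14] = [1]

z = [1]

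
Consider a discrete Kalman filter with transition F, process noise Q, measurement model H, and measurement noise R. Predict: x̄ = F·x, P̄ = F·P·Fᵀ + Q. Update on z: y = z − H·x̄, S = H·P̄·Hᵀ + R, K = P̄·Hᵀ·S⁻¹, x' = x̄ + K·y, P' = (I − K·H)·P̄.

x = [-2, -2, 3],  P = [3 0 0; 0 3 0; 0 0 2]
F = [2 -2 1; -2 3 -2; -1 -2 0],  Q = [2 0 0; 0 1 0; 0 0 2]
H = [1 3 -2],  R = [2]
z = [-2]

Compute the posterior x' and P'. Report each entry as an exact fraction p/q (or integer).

x̄ = F·x = [3, -8, 6]
P̄ = F·P·Fᵀ + Q = [28 -34 6; -34 48 -12; 6 -12 17]
y = z − H·x̄ = [31]
S = H·P̄·Hᵀ + R = [446]
K = P̄·Hᵀ·S⁻¹ = [-43/223; 67/223; -32/223]
x' = x̄ + K·y = [-664/223, 293/223, 346/223]
P' = (I − K·H)·P̄ = [2546/223 -1820/223 -1414/223; -1820/223 1726/223 1612/223; -1414/223 1612/223 1743/223]

x' = [-664/223, 293/223, 346/223]
P' = [2546/223 -1820/223 -1414/223; -1820/223 1726/223 1612/223; -1414/223 1612/223 1743/223]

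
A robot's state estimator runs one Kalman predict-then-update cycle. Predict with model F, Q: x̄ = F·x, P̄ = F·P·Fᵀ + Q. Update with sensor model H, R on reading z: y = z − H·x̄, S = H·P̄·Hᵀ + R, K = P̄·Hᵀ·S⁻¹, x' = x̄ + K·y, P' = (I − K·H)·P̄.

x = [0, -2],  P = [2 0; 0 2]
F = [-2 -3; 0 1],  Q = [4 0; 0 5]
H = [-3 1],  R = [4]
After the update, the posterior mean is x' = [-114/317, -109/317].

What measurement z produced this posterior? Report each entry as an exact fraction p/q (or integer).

x̄ = F·x = [6, -2]
P̄ = F·P·Fᵀ + Q = [30 -6; -6 7]
S = H·P̄·Hᵀ + R = [317]
K = P̄·Hᵀ·S⁻¹ = [-96/317; 25/317]
x' − x̄ = [-2016/317, 525/317] = K·y
y = (KᵀK)⁻¹·Kᵀ·(x' − x̄) = [21]
z = y + H·x̄ = [21] + [-20] = [1]

z = [1]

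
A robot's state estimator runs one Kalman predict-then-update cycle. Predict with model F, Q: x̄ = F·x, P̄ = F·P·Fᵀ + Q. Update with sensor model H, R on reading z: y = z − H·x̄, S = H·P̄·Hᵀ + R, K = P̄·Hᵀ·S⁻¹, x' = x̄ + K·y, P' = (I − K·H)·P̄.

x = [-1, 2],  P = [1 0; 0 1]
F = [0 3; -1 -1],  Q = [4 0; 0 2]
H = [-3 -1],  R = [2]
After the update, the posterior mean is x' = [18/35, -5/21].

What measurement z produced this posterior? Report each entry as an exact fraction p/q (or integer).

z = [-1]

x̄ = F·x = [6, -1]
P̄ = F·P·Fᵀ + Q = [13 -3; -3 4]
S = H·P̄·Hᵀ + R = [105]
K = P̄·Hᵀ·S⁻¹ = [-12/35; 1/21]
x' − x̄ = [-192/35, 16/21] = K·y
y = (KᵀK)⁻¹·Kᵀ·(x' − x̄) = [16]
z = y + H·x̄ = [16] + [-17] = [-1]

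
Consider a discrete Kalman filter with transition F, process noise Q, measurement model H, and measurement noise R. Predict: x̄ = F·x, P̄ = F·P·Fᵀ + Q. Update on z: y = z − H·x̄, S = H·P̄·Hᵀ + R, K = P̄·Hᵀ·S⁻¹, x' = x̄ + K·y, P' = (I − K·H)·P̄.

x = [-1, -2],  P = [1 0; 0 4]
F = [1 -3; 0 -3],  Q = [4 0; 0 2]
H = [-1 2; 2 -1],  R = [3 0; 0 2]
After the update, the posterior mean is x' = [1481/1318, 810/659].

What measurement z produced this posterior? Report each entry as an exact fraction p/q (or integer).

x̄ = F·x = [5, 6]
P̄ = F·P·Fᵀ + Q = [41 36; 36 38]
S = H·P̄·Hᵀ + R = [52 22; 22 60]
K = P̄·Hᵀ·S⁻¹ = [212/659 855/1318; 413/659 222/659]
x' − x̄ = [-5109/1318, -3144/659] = K·y
y = (KᵀK)⁻¹·Kᵀ·(x' − x̄) = [-6, -3]
z = y + H·x̄ = [-6, -3] + [7, 4] = [1, 1]

z = [1, 1]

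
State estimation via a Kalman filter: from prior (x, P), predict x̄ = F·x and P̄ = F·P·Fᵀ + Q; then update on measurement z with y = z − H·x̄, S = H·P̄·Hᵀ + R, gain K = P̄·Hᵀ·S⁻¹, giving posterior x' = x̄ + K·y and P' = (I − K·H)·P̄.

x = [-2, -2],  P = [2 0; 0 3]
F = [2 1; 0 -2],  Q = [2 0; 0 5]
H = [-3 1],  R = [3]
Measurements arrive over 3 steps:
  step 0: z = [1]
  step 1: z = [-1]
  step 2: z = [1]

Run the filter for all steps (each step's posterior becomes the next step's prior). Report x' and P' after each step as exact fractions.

step 0: x̄ = F·x = [-6, 4]
step 0: P̄ = F·P·Fᵀ + Q = [13 -6; -6 17]
step 0: y = z − H·x̄ = [-21]
step 0: S = H·P̄·Hᵀ + R = [173]
step 0: K = P̄·Hᵀ·S⁻¹ = [-45/173; 35/173]
step 0: x' = x̄ + K·y = [-93/173, -43/173]
step 0: P' = (I − K·H)·P̄ = [224/173 537/173; 537/173 1716/173]
step 1: x̄ = F·x = [-229/173, 86/173]
step 1: P̄ = F·P·Fᵀ + Q = [5106/173 -5580/173; -5580/173 7729/173]
step 1: y = z − H·x̄ = [-946/173]
step 1: S = H·P̄·Hᵀ + R = [87682/173]
step 1: K = P̄·Hᵀ·S⁻¹ = [-10449/43841; 24469/87682]
step 1: x' = x̄ + K·y = [-895/43841, -45107/43841]
step 1: P' = (I − K·H)·P̄ = [31728/43841 63837/43841; 63837/43841 456429/87682]
step 2: x̄ = F·x = [-46897/43841, 90214/43841]
step 2: P̄ = F·P·Fᵀ + Q = [1396313/87682 -711777/43841; -711777/43841 1132063/43841]
step 2: y = z − H·x̄ = [-187064/43841]
step 2: S = H·P̄·Hᵀ + R = [23635313/87682]
step 2: K = P̄·Hᵀ·S⁻¹ = [-5612493/23635313; 502676/1818101]
step 2: x' = x̄ + K·y = [-1335049/23635313, 1596350/1818101]
step 2: P' = (I − K·H)·P̄ = [17132560/23635313 2658477/1818101; 2658477/1818101 9483459/1818101]

step 0: x' = [-93/173, -43/173], P' = [224/173 537/173; 537/173 1716/173]
step 1: x' = [-895/43841, -45107/43841], P' = [31728/43841 63837/43841; 63837/43841 456429/87682]
step 2: x' = [-1335049/23635313, 1596350/1818101], P' = [17132560/23635313 2658477/1818101; 2658477/1818101 9483459/1818101]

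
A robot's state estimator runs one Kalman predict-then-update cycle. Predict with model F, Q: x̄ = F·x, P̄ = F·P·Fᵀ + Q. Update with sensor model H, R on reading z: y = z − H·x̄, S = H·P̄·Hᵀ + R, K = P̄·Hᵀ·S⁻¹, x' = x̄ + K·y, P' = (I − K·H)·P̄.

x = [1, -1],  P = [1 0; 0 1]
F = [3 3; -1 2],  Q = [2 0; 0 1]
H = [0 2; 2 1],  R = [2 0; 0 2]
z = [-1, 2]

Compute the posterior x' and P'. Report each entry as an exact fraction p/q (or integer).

x' = [1355/1012, -174/253]
P' = [595/1012 -54/253; -54/253 114/253]

x̄ = F·x = [0, -3]
P̄ = F·P·Fᵀ + Q = [20 3; 3 6]
y = z − H·x̄ = [5, 5]
S = H·P̄·Hᵀ + R = [26 24; 24 100]
K = P̄·Hᵀ·S⁻¹ = [-54/253 487/1012; 114/253 3/253]
x' = x̄ + K·y = [1355/1012, -174/253]
P' = (I − K·H)·P̄ = [595/1012 -54/253; -54/253 114/253]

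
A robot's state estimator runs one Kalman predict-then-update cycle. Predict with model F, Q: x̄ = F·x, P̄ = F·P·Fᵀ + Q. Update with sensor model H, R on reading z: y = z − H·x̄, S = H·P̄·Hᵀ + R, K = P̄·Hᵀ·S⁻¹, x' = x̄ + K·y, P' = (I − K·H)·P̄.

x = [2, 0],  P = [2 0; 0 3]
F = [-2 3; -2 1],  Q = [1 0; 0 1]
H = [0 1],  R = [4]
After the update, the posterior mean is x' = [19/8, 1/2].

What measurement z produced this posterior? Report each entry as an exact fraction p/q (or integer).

x̄ = F·x = [-4, -4]
P̄ = F·P·Fᵀ + Q = [36 17; 17 12]
S = H·P̄·Hᵀ + R = [16]
K = P̄·Hᵀ·S⁻¹ = [17/16; 3/4]
x' − x̄ = [51/8, 9/2] = K·y
y = (KᵀK)⁻¹·Kᵀ·(x' − x̄) = [6]
z = y + H·x̄ = [6] + [-4] = [2]

z = [2]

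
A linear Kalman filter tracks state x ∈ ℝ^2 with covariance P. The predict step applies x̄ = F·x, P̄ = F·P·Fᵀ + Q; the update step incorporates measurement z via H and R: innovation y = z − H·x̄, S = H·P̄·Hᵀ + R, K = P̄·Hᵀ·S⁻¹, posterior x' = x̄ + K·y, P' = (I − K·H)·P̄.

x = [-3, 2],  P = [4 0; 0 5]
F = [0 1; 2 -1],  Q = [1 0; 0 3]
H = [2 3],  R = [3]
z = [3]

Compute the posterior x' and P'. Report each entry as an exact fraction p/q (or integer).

x' = [99/61, -38/183]
P' = [363/61 -243/61; -243/61 548/183]

x̄ = F·x = [2, -8]
P̄ = F·P·Fᵀ + Q = [6 -5; -5 24]
y = z − H·x̄ = [23]
S = H·P̄·Hᵀ + R = [183]
K = P̄·Hᵀ·S⁻¹ = [-1/61; 62/183]
x' = x̄ + K·y = [99/61, -38/183]
P' = (I − K·H)·P̄ = [363/61 -243/61; -243/61 548/183]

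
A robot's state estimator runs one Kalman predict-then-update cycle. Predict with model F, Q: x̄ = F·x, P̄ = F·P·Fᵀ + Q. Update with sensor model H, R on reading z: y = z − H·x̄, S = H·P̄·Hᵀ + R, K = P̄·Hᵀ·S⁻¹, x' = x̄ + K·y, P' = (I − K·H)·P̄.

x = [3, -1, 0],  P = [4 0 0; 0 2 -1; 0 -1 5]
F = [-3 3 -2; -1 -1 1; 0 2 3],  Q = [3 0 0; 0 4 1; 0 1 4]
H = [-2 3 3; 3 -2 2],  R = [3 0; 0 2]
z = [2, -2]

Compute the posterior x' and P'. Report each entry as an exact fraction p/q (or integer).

x' = [-90750/31043, -1939136/838161, 94652/93129]
P' = [250098/31043 265874/31043 -101754/31043; 265874/31043 7802986/838161 -328228/93129; -101754/31043 -328228/93129 47810/31043]

x̄ = F·x = [-12, -2, -2]
P̄ = F·P·Fᵀ + Q = [89 -9 -23; -9 17 13; -23 13 45]
y = z − H·x̄ = [-10, 34]
S = H·P̄·Hᵀ + R = [1535 -598; -598 779]
K = P̄·Hᵀ·S⁻¹ = [-2612/31043 7519/31043; 63202/838161 10859/838161; 18710/93129 13765/93129]
x' = x̄ + K·y = [-90750/31043, -1939136/838161, 94652/93129]
P' = (I − K·H)·P̄ = [250098/31043 265874/31043 -101754/31043; 265874/31043 7802986/838161 -328228/93129; -101754/31043 -328228/93129 47810/31043]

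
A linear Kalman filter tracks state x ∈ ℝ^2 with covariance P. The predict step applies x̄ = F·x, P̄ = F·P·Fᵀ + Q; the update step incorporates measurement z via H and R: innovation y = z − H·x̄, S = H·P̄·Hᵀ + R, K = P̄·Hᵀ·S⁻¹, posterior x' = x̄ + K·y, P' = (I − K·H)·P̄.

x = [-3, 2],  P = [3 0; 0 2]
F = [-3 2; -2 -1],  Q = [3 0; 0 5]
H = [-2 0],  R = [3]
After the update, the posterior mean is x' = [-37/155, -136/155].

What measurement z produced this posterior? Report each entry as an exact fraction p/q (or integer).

z = [1]

x̄ = F·x = [13, 4]
P̄ = F·P·Fᵀ + Q = [38 14; 14 19]
S = H·P̄·Hᵀ + R = [155]
K = P̄·Hᵀ·S⁻¹ = [-76/155; -28/155]
x' − x̄ = [-2052/155, -756/155] = K·y
y = (KᵀK)⁻¹·Kᵀ·(x' − x̄) = [27]
z = y + H·x̄ = [27] + [-26] = [1]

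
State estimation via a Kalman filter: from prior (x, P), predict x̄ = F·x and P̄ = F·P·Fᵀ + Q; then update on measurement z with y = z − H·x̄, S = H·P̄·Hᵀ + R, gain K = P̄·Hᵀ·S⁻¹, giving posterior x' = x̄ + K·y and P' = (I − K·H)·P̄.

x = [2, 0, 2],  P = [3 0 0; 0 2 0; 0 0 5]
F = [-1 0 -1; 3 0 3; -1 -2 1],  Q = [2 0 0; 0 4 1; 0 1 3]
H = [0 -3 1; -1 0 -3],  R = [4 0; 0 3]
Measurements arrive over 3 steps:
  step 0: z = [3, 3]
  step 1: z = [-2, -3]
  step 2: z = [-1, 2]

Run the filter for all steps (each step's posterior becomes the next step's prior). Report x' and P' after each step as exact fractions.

step 0: x' = [4155/27571, -139423/110284, -113993/110284], P' = [71310/27571 -12003/27571 -24225/27571; -12003/27571 59811/110284 28153/110284; -24225/27571 28153/110284 69003/110284]
step 1: x' = [487263/4239160, 7391253/8478320, 7795103/8478320], P' = [156737157/72065720 -21989649/72065720 -48739899/72065720; -21989649/72065720 72120741/144131440 27725551/144131440; -48739899/72065720 27725551/144131440 75607821/144131440]
step 2: x' = [-275970328043/697064319796, 86433624991/348532159898, -176692730673/348532159898], P' = [1514788844709/697064319796 -212136642951/697064319796 -471053312349/697064319796; -212136642951/697064319796 348490029255/697064319796 134007098605/697064319796; -471053312349/697064319796 134007098605/697064319796 365410965087/697064319796]

step 0: x̄ = F·x = [-4, 12, 0]
step 0: P̄ = F·P·Fᵀ + Q = [10 -24 -2; -24 76 7; -2 7 19]
step 0: y = z − H·x̄ = [39, -1]
step 0: S = H·P̄·Hᵀ + R = [665 -64; -64 172]
step 0: K = P̄·Hᵀ·S⁻¹ = [2946/27571 455/27571; -9455/27571 -12149/110284; -966/27571 -36703/110284]
step 0: x' = x̄ + K·y = [4155/27571, -139423/110284, -113993/110284]
step 0: P' = (I − K·H)·P̄ = [71310/27571 -12003/27571 -24225/27571; -12003/27571 59811/110284 28153/110284; -24225/27571 28153/110284 69003/110284]
step 1: x̄ = F·x = [97373/110284, -292119/110284, 148233/110284]
step 1: P̄ = F·P·Fᵀ + Q = [381011/110284 -481329/110284 176519/110284; -481329/110284 1885123/110284 -419273/110284; 176519/110284 -419273/110284 813479/110284]
step 1: y = z − H·x̄ = [-622579/55142, 52805/27571]
step 1: S = H·P̄·Hᵀ + R = [5184090/27571 -1958600/27571; -1958600/27571 2273072/27571]
step 1: K = P̄·Hᵀ·S⁻¹ = [2153631/36032860 -175291/3603286; -2947448/9008215 -2613157/28826288; -118263/9008215 -8622911/28826288]
step 1: x' = x̄ + K·y = [487263/4239160, 7391253/8478320, 7795103/8478320]
step 1: P' = (I − K·H)·P̄ = [156737157/72065720 -21989649/72065720 -48739899/72065720; -21989649/72065720 72120741/144131440 27725551/144131440; -48739899/72065720 27725551/144131440 75607821/144131440]
step 2: x̄ = F·x = [-8769629/8478320, 26308887/8478320, -7961929/8478320]
step 2: P̄ = F·P·Fᵀ + Q = [482385419/144131440 -582367617/144131440 205358999/144131440; -582367617/144131440 2323628611/144131440 -471945557/144131440; 205358999/144131440 -471945557/144131440 1018099619/144131440]
step 2: y = z − H·x̄ = [7841027/847832, -1962347/1059790]
step 2: S = H·P̄·Hᵀ + R = [1266947811/7206572 -115678384/1801643; -115678384/1801643 706864394/9008215]
step 2: K = P̄·Hᵀ·S⁻¹ = [20669577063/348532159898 -16938151277/348532159898; -113932873645/348532159898 -15823721072/174266079949; -4576291341/348532159898 -52098298576/174266079949]
step 2: x' = x̄ + K·y = [-275970328043/697064319796, 86433624991/348532159898, -176692730673/348532159898]
step 2: P' = (I − K·H)·P̄ = [1514788844709/697064319796 -212136642951/697064319796 -471053312349/697064319796; -212136642951/697064319796 348490029255/697064319796 134007098605/697064319796; -471053312349/697064319796 134007098605/697064319796 365410965087/697064319796]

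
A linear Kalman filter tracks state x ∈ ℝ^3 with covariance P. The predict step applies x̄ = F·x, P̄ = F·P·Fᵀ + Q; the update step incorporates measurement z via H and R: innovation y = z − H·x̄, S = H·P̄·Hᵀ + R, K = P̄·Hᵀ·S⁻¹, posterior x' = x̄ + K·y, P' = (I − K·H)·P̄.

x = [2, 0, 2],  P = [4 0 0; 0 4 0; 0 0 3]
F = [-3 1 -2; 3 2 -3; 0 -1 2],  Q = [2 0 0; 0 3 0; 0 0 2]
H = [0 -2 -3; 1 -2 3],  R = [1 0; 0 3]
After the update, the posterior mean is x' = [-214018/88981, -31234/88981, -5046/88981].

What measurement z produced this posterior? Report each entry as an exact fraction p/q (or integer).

x̄ = F·x = [-10, 0, 4]
P̄ = F·P·Fᵀ + Q = [54 -10 -16; -10 82 -26; -16 -26 18]
S = H·P̄·Hᵀ + R = [179 234; 234 803]
K = P̄·Hᵀ·S⁻¹ = [48520/88981 -11258/88981; -10090/88981 -24984/88981; -22666/88981 16578/88981]
x' − x̄ = [675792/88981, -31234/88981, -360970/88981] = K·y
y = (KᵀK)⁻¹·Kᵀ·(x' − x̄) = [13, -4]
z = y + H·x̄ = [13, -4] + [-12, 2] = [1, -2]

z = [1, -2]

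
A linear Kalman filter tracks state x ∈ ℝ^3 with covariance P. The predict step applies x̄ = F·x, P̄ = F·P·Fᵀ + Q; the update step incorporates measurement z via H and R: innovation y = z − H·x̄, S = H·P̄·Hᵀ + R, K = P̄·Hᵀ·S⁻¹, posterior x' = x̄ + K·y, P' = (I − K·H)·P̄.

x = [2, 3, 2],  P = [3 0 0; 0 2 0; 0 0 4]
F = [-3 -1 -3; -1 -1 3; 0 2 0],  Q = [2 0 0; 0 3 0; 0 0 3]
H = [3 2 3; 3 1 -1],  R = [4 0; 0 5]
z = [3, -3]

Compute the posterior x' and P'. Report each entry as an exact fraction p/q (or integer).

x' = [5224/17553, -196108/87765, 197417/87765]
P' = [129542/17553 -294325/17553 67436/17553; -294325/17553 3502447/87765 -848033/87765; 67436/17553 -848033/87765 252202/87765]

x̄ = F·x = [-15, 1, 6]
P̄ = F·P·Fᵀ + Q = [67 -25 -4; -25 44 -4; -4 -4 11]
y = z − H·x̄ = [28, 47]
S = H·P̄·Hᵀ + R = [462 405; 405 545]
K = P̄·Hᵀ·S⁻¹ = [571/17553 1791/5851; 2296/17553 -4293/29255; 3604/17553 -5913/29255]
x' = x̄ + K·y = [5224/17553, -196108/87765, 197417/87765]
P' = (I − K·H)·P̄ = [129542/17553 -294325/17553 67436/17553; -294325/17553 3502447/87765 -848033/87765; 67436/17553 -848033/87765 252202/87765]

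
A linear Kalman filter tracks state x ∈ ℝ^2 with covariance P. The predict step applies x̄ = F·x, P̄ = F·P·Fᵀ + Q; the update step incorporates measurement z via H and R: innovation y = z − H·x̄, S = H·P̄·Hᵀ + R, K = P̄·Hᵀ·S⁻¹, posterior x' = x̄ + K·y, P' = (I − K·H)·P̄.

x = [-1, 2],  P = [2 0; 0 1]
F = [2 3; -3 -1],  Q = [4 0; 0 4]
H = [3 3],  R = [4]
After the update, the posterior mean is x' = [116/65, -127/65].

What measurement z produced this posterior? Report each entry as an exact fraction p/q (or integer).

x̄ = F·x = [4, 1]
P̄ = F·P·Fᵀ + Q = [21 -15; -15 23]
S = H·P̄·Hᵀ + R = [130]
K = P̄·Hᵀ·S⁻¹ = [9/65; 12/65]
x' − x̄ = [-144/65, -192/65] = K·y
y = (KᵀK)⁻¹·Kᵀ·(x' − x̄) = [-16]
z = y + H·x̄ = [-16] + [15] = [-1]

z = [-1]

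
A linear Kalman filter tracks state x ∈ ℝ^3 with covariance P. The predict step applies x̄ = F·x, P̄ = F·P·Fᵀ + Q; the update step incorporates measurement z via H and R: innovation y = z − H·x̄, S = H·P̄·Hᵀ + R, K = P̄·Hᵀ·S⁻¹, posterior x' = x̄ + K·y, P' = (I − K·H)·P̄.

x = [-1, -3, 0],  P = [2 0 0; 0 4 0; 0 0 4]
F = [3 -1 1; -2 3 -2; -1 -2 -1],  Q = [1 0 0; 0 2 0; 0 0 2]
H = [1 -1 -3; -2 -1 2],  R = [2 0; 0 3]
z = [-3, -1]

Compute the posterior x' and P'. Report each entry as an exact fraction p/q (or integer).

x̄ = F·x = [0, -7, 7]
P̄ = F·P·Fᵀ + Q = [27 -32 -2; -32 62 -12; -2 -12 24]
y = z − H·x̄ = [11, -22]
S = H·P̄·Hᵀ + R = [311 -196; -196 205]
K = P̄·Hᵀ·S⁻¹ = [8229/25339 4654/25339; -16202/25339 -18210/25339; -166/25339 7752/25339]
x' = x̄ + K·y = [-11869/25339, 45025/25339, 5003/25339]
P' = (I − K·H)·P̄ = [270272/25339 -231178/25339 161664/25339; -231178/25339 230682/25339 -143152/25339; 161664/25339 -143152/25339 101716/25339]

x' = [-11869/25339, 45025/25339, 5003/25339]
P' = [270272/25339 -231178/25339 161664/25339; -231178/25339 230682/25339 -143152/25339; 161664/25339 -143152/25339 101716/25339]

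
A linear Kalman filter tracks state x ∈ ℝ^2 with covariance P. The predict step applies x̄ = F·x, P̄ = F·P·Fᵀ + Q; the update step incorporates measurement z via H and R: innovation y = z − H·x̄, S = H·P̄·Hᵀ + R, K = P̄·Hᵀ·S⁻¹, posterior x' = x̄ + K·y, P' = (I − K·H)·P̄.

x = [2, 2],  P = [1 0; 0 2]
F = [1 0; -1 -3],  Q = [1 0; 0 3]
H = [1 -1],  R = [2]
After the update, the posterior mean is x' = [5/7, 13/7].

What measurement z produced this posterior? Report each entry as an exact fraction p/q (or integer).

x̄ = F·x = [2, -8]
P̄ = F·P·Fᵀ + Q = [2 -1; -1 22]
S = H·P̄·Hᵀ + R = [28]
K = P̄·Hᵀ·S⁻¹ = [3/28; -23/28]
x' − x̄ = [-9/7, 69/7] = K·y
y = (KᵀK)⁻¹·Kᵀ·(x' − x̄) = [-12]
z = y + H·x̄ = [-12] + [10] = [-2]

z = [-2]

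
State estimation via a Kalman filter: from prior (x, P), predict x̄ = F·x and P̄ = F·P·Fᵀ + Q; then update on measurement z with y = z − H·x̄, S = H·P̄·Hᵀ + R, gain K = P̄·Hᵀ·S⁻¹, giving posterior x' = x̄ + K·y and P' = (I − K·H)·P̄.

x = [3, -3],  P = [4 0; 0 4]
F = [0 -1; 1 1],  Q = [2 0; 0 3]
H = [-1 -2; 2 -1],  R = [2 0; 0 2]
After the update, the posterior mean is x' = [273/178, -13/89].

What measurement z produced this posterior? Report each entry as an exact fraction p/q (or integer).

z = [-1, 3]

x̄ = F·x = [3, 0]
P̄ = F·P·Fᵀ + Q = [6 -4; -4 11]
S = H·P̄·Hᵀ + R = [36 22; 22 53]
K = P̄·Hᵀ·S⁻¹ = [-123/712 133/356; -67/178 -18/89]
x' − x̄ = [-261/178, -13/89] = K·y
y = (KᵀK)⁻¹·Kᵀ·(x' − x̄) = [2, -3]
z = y + H·x̄ = [2, -3] + [-3, 6] = [-1, 3]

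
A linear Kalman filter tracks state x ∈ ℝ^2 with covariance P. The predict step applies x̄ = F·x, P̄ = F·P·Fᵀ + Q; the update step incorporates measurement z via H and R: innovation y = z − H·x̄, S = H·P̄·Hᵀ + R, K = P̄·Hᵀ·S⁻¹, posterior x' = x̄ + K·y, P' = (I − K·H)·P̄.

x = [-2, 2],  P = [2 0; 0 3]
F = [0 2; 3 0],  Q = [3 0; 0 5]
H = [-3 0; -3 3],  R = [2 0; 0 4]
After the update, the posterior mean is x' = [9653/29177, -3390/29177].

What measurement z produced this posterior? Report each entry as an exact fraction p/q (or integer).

z = [-1, -1]

x̄ = F·x = [4, -6]
P̄ = F·P·Fᵀ + Q = [15 0; 0 23]
S = H·P̄·Hᵀ + R = [137 135; 135 346]
K = P̄·Hᵀ·S⁻¹ = [-9495/29177 -90/29177; -9315/29177 9453/29177]
x' − x̄ = [-107055/29177, 171672/29177] = K·y
y = (KᵀK)⁻¹·Kᵀ·(x' − x̄) = [11, 29]
z = y + H·x̄ = [11, 29] + [-12, -30] = [-1, -1]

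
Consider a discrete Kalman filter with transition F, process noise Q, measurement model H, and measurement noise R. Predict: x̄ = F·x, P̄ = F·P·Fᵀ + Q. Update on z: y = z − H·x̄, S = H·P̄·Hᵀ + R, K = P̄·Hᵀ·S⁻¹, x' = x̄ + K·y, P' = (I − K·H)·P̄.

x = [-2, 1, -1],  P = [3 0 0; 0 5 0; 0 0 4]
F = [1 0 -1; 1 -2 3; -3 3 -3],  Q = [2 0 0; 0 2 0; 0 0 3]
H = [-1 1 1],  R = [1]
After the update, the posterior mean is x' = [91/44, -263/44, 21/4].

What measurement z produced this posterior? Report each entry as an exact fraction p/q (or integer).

x̄ = F·x = [-1, -7, 12]
P̄ = F·P·Fᵀ + Q = [9 -9 3; -9 61 -75; 3 -75 111]
S = H·P̄·Hᵀ + R = [44]
K = P̄·Hᵀ·S⁻¹ = [-15/44; -5/44; 3/4]
x' − x̄ = [135/44, 45/44, -27/4] = K·y
y = (KᵀK)⁻¹·Kᵀ·(x' − x̄) = [-9]
z = y + H·x̄ = [-9] + [6] = [-3]

z = [-3]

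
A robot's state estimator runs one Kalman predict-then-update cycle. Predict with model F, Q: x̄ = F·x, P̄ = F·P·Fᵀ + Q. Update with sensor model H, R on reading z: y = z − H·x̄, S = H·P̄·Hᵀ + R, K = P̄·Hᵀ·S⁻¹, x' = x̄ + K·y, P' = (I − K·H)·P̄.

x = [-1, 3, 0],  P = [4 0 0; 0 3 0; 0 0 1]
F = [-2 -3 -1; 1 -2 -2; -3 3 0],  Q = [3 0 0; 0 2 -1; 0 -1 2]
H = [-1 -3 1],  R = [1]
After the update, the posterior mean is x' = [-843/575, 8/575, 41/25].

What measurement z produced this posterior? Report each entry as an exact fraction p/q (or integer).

x̄ = F·x = [-7, -7, 12]
P̄ = F·P·Fᵀ + Q = [47 12 -3; 12 22 -31; -3 -31 65]
S = H·P̄·Hᵀ + R = [575]
K = P̄·Hᵀ·S⁻¹ = [-86/575; -109/575; 7/25]
x' − x̄ = [3182/575, 4033/575, -259/25] = K·y
y = (KᵀK)⁻¹·Kᵀ·(x' − x̄) = [-37]
z = y + H·x̄ = [-37] + [40] = [3]

z = [3]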